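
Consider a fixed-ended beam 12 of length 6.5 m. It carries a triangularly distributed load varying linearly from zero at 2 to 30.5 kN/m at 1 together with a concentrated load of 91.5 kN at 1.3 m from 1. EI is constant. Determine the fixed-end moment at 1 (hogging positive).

Take the two fixed-end moments M_1, M_2 as redundants; the released structure is the simple span 12.
End rotations of the released simple span under the applied load (×1/EI):
  at 1: triangular load, peak 30.5: w₀L³/(45EI) = 186.1/EI
  at 2: triangular load, peak 30.5: 7w₀L³/(360EI) = 162.9/EI
  at 1: point load 91.5 at a = 1.3: Pab(L + b)/(6LEI) = 185.6/EI
  at 2: point load 91.5 at a = 1.3: Pab(L + a)/(6LEI) = 123.7/EI
  θ_10 = 371.7/EI,  θ_20 = 286.6/EI
Flexibility coefficients: a unit moment at one end gives L/(3EI) there and L/(6EI) at the far end, so f₁₁ = f₂₂ = 2.167/EI and f₁₂ = f₂₁ = 1.083/EI.
Compatibility — zero rotation at each built-in end:
  2.167 M_1 + 1.083 M_2 = 371.7
  1.083 M_1 + 2.167 M_2 = 286.6
Solving the pair gives M_1 = 140.6 kN·m and M_2 = 61.99 kN·m (hogging).

M_1 = 140.6 kN·m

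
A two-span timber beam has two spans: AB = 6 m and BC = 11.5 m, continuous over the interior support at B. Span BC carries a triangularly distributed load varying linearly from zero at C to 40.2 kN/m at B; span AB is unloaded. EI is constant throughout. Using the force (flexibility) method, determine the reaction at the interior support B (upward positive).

R_B = 213.2 kN

Take M_B as the redundant. Released structure: two simple spans AB and BC with a hinge at B.
Rotations at B on the released spans (each span's end-slope, ×1/EI):
  span BC: triangular load, peak 40.2: w₀L³/(45EI) = 1359/EI
  relative rotation θ_0 = (0 + 1359)/EI = 1359/EI
A unit hogging moment at B produces rotation L₁/(3EI) + L₂/(3EI) = 5.833/EI.
Compatibility: M_B·(L₁+L₂)/(3EI) = θ_0, giving M_B = 232.9 kN·m (hogging).
Span AB, ΣM about A with M_B applied at B: R_B^{AB}·6 = 0 + 232.9, so R_B^{AB} = 38.82 kN and R_A = 0 − 38.82 = -38.82 kN.
Span BC, ΣM about C: R_B^{BC}·11.5 = 1772 + 232.9, so R_B^{BC} = 174.4 kN and R_C = 231.2 − 174.4 = 56.8 kN.
R_B = 38.82 + 174.4 = 213.2 kN.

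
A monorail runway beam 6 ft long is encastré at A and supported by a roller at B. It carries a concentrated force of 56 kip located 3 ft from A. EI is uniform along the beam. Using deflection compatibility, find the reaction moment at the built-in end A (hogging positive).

M_A = 63 kip·ft

Take the reaction at B as the redundant and release it; the primary structure is a cantilever fixed at A.
Deflection at B on the released cantilever, summing each load's contribution:
  point load 56 at a = 3: Pa²(3L − a)/(6EI) = 1260/EI
Flexibility coefficient — unit upward force at B: δ_{BB} = L³/(3EI) = 72/EI.
Compatibility at B: δ_0 − R_B·δ_{BB} = 0, so R_B = 1260/72 = 17.5 kip.
Moment equilibrium about A: M_A = Σ(load moments about A) − R_B·L = 168 − 17.5×6 = 63 kip·ft.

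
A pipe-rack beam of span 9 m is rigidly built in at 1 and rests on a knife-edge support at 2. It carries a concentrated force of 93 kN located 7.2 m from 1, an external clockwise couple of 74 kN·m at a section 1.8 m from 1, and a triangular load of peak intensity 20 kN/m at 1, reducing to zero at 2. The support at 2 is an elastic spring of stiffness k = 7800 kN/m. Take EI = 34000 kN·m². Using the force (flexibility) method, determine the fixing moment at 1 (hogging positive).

M_1 = 236.3 kN·m

Remove the prop at 2; the released (primary) structure is a cantilever built in at 1.
Primary-structure tip deflection at 2 by superposition:
  point load 93 at a = 7.2: Pa²(3L − a)/(6EI) = 15910/EI
  clockwise couple 74 at a = 1.8: M₀a(2L − a)/(2EI) = 1079/EI
  triangular load, peak 20 at the fixed end: w₀L⁴/(30EI) = 4374/EI
  δ_0 = 21363/EI
Flexibility coefficient — unit upward force at 2: δ_{22} = L³/(3EI) = 243/EI.
With EI = 34000 kN·m²: δ_0 = 0.62831 m and δ_{22} = 0.007147 m/kN.
Compatibility — the spring shortens by R_2/k under the reaction it provides: δ_0 − R_2·δ_{22} = R_2/k. With 1/k = 0.000128 m/kN, R_2 = δ_0 / (δ_{22} + 1/k) = 0.62831 / (0.007147 + 0.000128) = 86.36 kN.
Moment equilibrium about 1: M_1 = Σ(load moments about 1) − R_2·L = 1014 − 86.36×9 = 236.3 kN·m.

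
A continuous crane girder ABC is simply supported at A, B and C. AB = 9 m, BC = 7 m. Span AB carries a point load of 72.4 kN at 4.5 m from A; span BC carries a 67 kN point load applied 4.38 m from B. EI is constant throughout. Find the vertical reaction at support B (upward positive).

R_B = 87.12 kN

Insert a hinge at B; M_B is the redundant, and each span becomes simply supported.
Discontinuity in slope at B on the released structure — sum the simple-span end rotations:
  span AB: point load 72.4 at a = 4.5: Pab(L + a)/(6LEI) = 366.5/EI
  span BC: point load 67 at a = 4.38: Pab(L + b)/(6LEI) = 176.1/EI
  relative rotation θ_0 = (366.5 + 176.1)/EI = 542.6/EI
A unit hogging moment at B produces rotation L₁/(3EI) + L₂/(3EI) = 5.333/EI.
Compatibility: M_B·(L₁+L₂)/(3EI) = θ_0, giving M_B = 101.7 kN·m (hogging).
Span AB, ΣM about A with M_B applied at B: R_B^{AB}·9 = 325.8 + 101.7, so R_B^{AB} = 47.5 kN and R_A = 72.4 − 47.5 = 24.9 kN.
Span BC, ΣM about C: R_B^{BC}·7 = 175.5 + 101.7, so R_B^{BC} = 39.61 kN and R_C = 67 − 39.61 = 27.39 kN.
R_B = 47.5 + 39.61 = 87.12 kN.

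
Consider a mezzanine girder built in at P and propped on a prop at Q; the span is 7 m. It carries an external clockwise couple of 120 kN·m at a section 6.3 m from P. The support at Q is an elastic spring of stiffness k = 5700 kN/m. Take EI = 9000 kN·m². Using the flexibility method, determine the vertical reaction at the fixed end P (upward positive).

Choose R_Q as the redundant. The primary structure is the cantilever fixed at P.
Deflection at Q on the released cantilever, summing each load's contribution:
  clockwise couple 120 at a = 6.3: M₀a(2L − a)/(2EI) = 2911/EI
Flexibility coefficient — unit upward force at Q: δ_{QQ} = L³/(3EI) = 114.3/EI.
With EI = 9000 kN·m²: δ_0 = 0.3234 m and δ_{QQ} = 0.012704 m/kN.
Compatibility — the spring shortens by R_Q/k under the reaction it provides: δ_0 − R_Q·δ_{QQ} = R_Q/k. With 1/k = 0.000175 m/kN, R_Q = δ_0 / (δ_{QQ} + 1/k) = 0.3234 / (0.012704 + 0.000175) = 25.11 kN.
Vertical equilibrium: R_P = ΣP − R_Q = 0 − 25.11 = -25.11 kN.

R_P = -25.11 kN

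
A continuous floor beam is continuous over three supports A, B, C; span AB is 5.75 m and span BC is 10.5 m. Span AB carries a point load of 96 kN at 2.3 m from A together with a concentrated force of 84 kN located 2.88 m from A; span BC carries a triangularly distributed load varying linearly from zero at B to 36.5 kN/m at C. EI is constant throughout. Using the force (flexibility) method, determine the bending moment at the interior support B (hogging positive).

M_B = 216.6 kN·m

Release continuity at B by inserting a hinge; the redundant is the internal moment M_B. The primary structure is two simply-supported spans AB and BC.
Discontinuity in slope at B on the released structure — sum the simple-span end rotations:
  span AB: point load 96 at a = 2.3: Pab(L + a)/(6LEI) = 177.7/EI
  span AB: point load 84 at a = 2.88: Pab(L + a)/(6LEI) = 173.7/EI
  span BC: triangular load, peak 36.5: 7w₀L³/(360EI) = 821.6/EI
  relative rotation θ_0 = (351.4 + 821.6)/EI = 1173/EI
A unit hogging moment at B produces rotation L₁/(3EI) + L₂/(3EI) = 5.417/EI.
Slope continuity at B: θ_0 = M_B·5.417/EI, so M_B = 1173/5.417 = 216.6 kN·m (hogging).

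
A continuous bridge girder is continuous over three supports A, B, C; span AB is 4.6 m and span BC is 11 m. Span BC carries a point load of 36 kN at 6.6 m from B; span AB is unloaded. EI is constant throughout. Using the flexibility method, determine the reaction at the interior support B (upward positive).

Insert a hinge at B; M_B is the redundant, and each span becomes simply supported.
Rotations at B on the released spans (each span's end-slope, ×1/EI):
  span BC: point load 36 at a = 6.6: Pab(L + b)/(6LEI) = 243.9/EI
  relative rotation θ_0 = (0 + 243.9)/EI = 243.9/EI
A unit hogging moment at B produces rotation L₁/(3EI) + L₂/(3EI) = 5.2/EI.
Slope continuity at B: θ_0 = M_B·5.2/EI, so M_B = 243.9/5.2 = 46.91 kN·m (hogging).
Span AB, ΣM about A with M_B applied at B: R_B^{AB}·4.6 = 0 + 46.91, so R_B^{AB} = 10.2 kN and R_A = 0 − 10.2 = -10.2 kN.
Span BC, ΣM about C: R_B^{BC}·11 = 158.4 + 46.91, so R_B^{BC} = 18.66 kN and R_C = 36 − 18.66 = 17.34 kN.
R_B = 10.2 + 18.66 = 28.86 kN.

R_B = 28.86 kN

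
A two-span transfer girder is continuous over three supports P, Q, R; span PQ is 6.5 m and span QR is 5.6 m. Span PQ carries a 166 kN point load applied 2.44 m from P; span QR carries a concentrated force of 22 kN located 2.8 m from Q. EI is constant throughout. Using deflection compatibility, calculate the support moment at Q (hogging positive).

Release continuity at Q by inserting a hinge; the redundant is the internal moment M_Q. The primary structure is two simply-supported spans PQ and QR.
Rotations at Q on the released spans (each span's end-slope, ×1/EI):
  span PQ: point load 166 at a = 2.44: Pab(L + a)/(6LEI) = 377/EI
  span QR: point load 22 at a = 2.8: Pab(L + b)/(6LEI) = 43.12/EI
  relative rotation θ_0 = (377 + 43.12)/EI = 420.1/EI
A unit hogging moment at Q produces rotation L₁/(3EI) + L₂/(3EI) = 4.033/EI.
Slope continuity at Q: θ_0 = M_Q·4.033/EI, so M_Q = 420.1/4.033 = 104.2 kN·m (hogging).

M_Q = 104.2 kN·m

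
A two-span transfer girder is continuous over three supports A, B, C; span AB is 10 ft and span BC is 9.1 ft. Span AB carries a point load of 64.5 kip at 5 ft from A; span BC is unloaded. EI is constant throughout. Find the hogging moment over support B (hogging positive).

Release continuity at B by inserting a hinge; the redundant is the internal moment M_B. The primary structure is two simply-supported spans AB and BC.
End slopes at the hinge B, treating each span as simply supported:
  span AB: point load 64.5 at a = 5: Pab(L + a)/(6LEI) = 403.1/EI
  relative rotation θ_0 = (403.1 + 0)/EI = 403.1/EI
A unit hogging moment at B produces rotation L₁/(3EI) + L₂/(3EI) = 6.367/EI.
Slope continuity at B: θ_0 = M_B·6.367/EI, so M_B = 403.1/6.367 = 63.32 kip·ft (hogging).

M_B = 63.32 kip·ft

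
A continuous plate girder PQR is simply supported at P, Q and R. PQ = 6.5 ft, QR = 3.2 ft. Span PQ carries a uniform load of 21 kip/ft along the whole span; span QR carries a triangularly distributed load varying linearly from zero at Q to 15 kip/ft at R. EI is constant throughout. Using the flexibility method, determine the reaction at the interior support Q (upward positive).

R_Q = 112.3 kip

Take M_Q as the redundant. Released structure: two simple spans PQ and QR with a hinge at Q.
Discontinuity in slope at Q on the released structure — sum the simple-span end rotations:
  span PQ: UDL 21: wL³/(24EI) = 240.3/EI
  span QR: triangular load, peak 15: 7w₀L³/(360EI) = 9.557/EI
  relative rotation θ_0 = (240.3 + 9.557)/EI = 249.9/EI
A unit hogging moment at Q produces rotation L₁/(3EI) + L₂/(3EI) = 3.233/EI.
Compatibility: M_Q·(L₁+L₂)/(3EI) = θ_0, giving M_Q = 77.27 kip·ft (hogging).
Span PQ, ΣM about P with M_Q applied at Q: R_Q^{PQ}·6.5 = 443.6 + 77.27, so R_Q^{PQ} = 80.14 kip and R_P = 136.5 − 80.14 = 56.36 kip.
Span QR, ΣM about R: R_Q^{QR}·3.2 = 25.6 + 77.27, so R_Q^{QR} = 32.15 kip and R_R = 24 − 32.15 = -8.148 kip.
R_Q = 80.14 + 32.15 = 112.3 kip.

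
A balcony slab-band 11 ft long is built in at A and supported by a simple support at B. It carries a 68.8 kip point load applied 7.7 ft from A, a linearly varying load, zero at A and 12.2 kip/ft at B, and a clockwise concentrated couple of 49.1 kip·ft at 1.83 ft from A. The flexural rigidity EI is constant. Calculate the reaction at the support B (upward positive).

R_B = 77.72 kip

Remove the prop at B; the released (primary) structure is a cantilever built in at A.
Deflection at B on the released cantilever, summing each load's contribution:
  point load 68.8 at a = 7.7: Pa²(3L − a)/(6EI) = 17200/EI
  triangular load, peak 12.2 at the free end: 11w₀L⁴/(120EI) = 16374/EI
  clockwise couple 49.1 at a = 1.83: M₀a(2L − a)/(2EI) = 906.2/EI
  δ_0 = 34480/EI
Tip deflection under a unit load at B: L³/(3EI) = 443.7/EI.
Compatibility at B: δ_0 − R_B·δ_{BB} = 0, so R_B = 34480/443.7 = 77.72 kip.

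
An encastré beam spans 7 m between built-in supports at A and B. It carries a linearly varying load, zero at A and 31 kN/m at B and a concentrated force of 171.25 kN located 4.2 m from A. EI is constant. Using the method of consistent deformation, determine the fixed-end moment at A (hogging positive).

Release both end moments; the primary structure is a simply-supported span AB with redundants M_A and M_B.
Simple-span end rotations at A and B under the given loads:
  at A: triangular load, peak 31: 7w₀L³/(360EI) = 206.8/EI
  at B: triangular load, peak 31: w₀L³/(45EI) = 236.3/EI
  at A: point load 171.25 at a = 4.2: Pab(L + b)/(6LEI) = 469.9/EI
  at B: point load 171.25 at a = 4.2: Pab(L + a)/(6LEI) = 537/EI
  θ_A0 = 676.7/EI,  θ_B0 = 773.3/EI
Flexibility coefficients: a unit moment at one end gives L/(3EI) there and L/(6EI) at the far end, so f₁₁ = f₂₂ = 2.333/EI and f₁₂ = f₂₁ = 1.167/EI.
Compatibility — zero rotation at each built-in end:
  2.333 M_A + 1.167 M_B = 676.7
  1.167 M_A + 2.333 M_B = 773.3
Solving the pair gives M_A = 165.7 kN·m and M_B = 248.6 kN·m (hogging).

M_A = 165.7 kN·m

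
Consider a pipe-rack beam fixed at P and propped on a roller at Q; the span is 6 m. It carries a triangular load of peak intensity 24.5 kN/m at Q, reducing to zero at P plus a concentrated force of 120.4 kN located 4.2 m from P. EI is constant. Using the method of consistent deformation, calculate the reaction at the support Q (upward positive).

Take the reaction at Q as the redundant and release it; the primary structure is a cantilever fixed at P.
Free-end deflection of the primary structure under the applied loading (downward +):
  triangular load, peak 24.5 at the free end: 11w₀L⁴/(120EI) = 2911/EI
  point load 120.4 at a = 4.2: Pa²(3L − a)/(6EI) = 4885/EI
  δ_0 = 7795/EI
Tip deflection under a unit load at Q: L³/(3EI) = 72/EI.
Compatibility at Q: δ_0 − R_Q·δ_{QQ} = 0, so R_Q = 7795/72 = 108.3 kN.

R_Q = 108.3 kN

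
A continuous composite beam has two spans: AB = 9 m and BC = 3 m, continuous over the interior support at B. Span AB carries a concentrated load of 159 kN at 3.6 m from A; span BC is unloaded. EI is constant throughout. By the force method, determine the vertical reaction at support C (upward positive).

Insert a hinge at B; M_B is the redundant, and each span becomes simply supported.
Rotations at B on the released spans (each span's end-slope, ×1/EI):
  span AB: point load 159 at a = 3.6: Pab(L + a)/(6LEI) = 721.2/EI
  relative rotation θ_0 = (721.2 + 0)/EI = 721.2/EI
A unit hogging moment at B produces rotation L₁/(3EI) + L₂/(3EI) = 4/EI.
Compatibility: M_B·(L₁+L₂)/(3EI) = θ_0, giving M_B = 180.3 kN·m (hogging).
Span BC, ΣM about C: R_B^{BC}·3 = 0 + 180.3, so R_B^{BC} = 60.1 kN and R_C = 0 − 60.1 = -60.1 kN.

R_C = -60.1 kN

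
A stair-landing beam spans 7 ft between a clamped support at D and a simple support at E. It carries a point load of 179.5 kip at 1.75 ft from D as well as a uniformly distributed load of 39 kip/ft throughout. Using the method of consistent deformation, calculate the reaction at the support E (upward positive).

Take the reaction at E as the redundant and release it; the primary structure is a cantilever fixed at D.
Primary-structure tip deflection at E by superposition:
  point load 179.5 at a = 1.75: Pa²(3L − a)/(6EI) = 1764/EI
  UDL 39: wL⁴/(8EI) = 11705/EI
  δ_0 = 13469/EI
Tip deflection under a unit load at E: L³/(3EI) = 114.3/EI.
Compatibility at E: δ_0 − R_E·δ_{EE} = 0, so R_E = 13469/114.3 = 117.8 kip.

R_E = 117.8 kip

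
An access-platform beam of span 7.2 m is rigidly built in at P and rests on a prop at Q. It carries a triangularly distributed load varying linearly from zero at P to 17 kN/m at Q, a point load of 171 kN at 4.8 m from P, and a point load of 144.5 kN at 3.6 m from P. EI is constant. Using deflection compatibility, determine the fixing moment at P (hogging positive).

Release the roller at Q. Primary structure: cantilever fixed at P.
Free-end deflection of the primary structure under the applied loading (downward +):
  triangular load, peak 17 at the free end: 11w₀L⁴/(120EI) = 4188/EI
  point load 171 at a = 4.8: Pa²(3L − a)/(6EI) = 11032/EI
  point load 144.5 at a = 3.6: Pa²(3L − a)/(6EI) = 5618/EI
  δ_0 = 20838/EI
Tip deflection under a unit load at Q: L³/(3EI) = 124.4/EI.
The prop prevents deflection at Q: R_Q = δ_0/δ_{QQ} = 20838/124.4 = 167.5 kN.
Moment equilibrium about P: M_P = Σ(load moments about P) − R_Q·L = 1635 − 167.5×7.2 = 428.9 kN·m.

M_P = 428.9 kN·m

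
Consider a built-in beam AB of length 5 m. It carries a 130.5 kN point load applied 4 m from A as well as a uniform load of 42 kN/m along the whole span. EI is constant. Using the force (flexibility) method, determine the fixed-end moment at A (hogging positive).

Take the two fixed-end moments M_A, M_B as redundants; the released structure is the simple span AB.
On the primary (simply-supported) span, the end slopes from the loading are:
  at A: point load 130.5 at a = 4: Pab(L + b)/(6LEI) = 104.4/EI
  at B: point load 130.5 at a = 4: Pab(L + a)/(6LEI) = 156.6/EI
  at A: UDL 42: wL³/(24EI) = 218.8/EI
  at B: UDL 42: wL³/(24EI) = 218.8/EI
  θ_A0 = 323.1/EI,  θ_B0 = 375.4/EI
Flexibility coefficients: a unit moment at one end gives L/(3EI) there and L/(6EI) at the far end, so f₁₁ = f₂₂ = 1.667/EI and f₁₂ = f₂₁ = 0.8333/EI.
Compatibility — zero rotation at each built-in end:
  1.667 M_A + 0.8333 M_B = 323.1
  0.8333 M_A + 1.667 M_B = 375.4
Solving the pair gives M_A = 108.4 kN·m and M_B = 171 kN·m (hogging).

M_A = 108.4 kN·m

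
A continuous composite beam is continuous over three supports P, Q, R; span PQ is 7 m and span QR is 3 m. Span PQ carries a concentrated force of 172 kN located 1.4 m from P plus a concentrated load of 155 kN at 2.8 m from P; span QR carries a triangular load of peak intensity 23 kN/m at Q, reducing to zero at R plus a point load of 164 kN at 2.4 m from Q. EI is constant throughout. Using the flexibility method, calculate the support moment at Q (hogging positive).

Take M_Q as the redundant. Released structure: two simple spans PQ and QR with a hinge at Q.
End slopes at the hinge Q, treating each span as simply supported:
  span PQ: point load 172 at a = 1.4: Pab(L + a)/(6LEI) = 269.7/EI
  span PQ: point load 155 at a = 2.8: Pab(L + a)/(6LEI) = 425.3/EI
  span QR: triangular load, peak 23: w₀L³/(45EI) = 13.8/EI
  span QR: point load 164 at a = 2.4: Pab(L + b)/(6LEI) = 47.23/EI
  relative rotation θ_0 = (695 + 61.03)/EI = 756/EI
A unit hogging moment at Q produces rotation L₁/(3EI) + L₂/(3EI) = 3.333/EI.
Slope continuity at Q: θ_0 = M_Q·3.333/EI, so M_Q = 756/3.333 = 226.8 kN·m (hogging).

M_Q = 226.8 kN·m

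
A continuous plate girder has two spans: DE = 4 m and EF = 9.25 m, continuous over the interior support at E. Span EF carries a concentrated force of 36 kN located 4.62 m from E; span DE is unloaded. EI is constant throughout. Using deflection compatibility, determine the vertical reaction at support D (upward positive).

Take M_E as the redundant. Released structure: two simple spans DE and EF with a hinge at E.
End slopes at the hinge E, treating each span as simply supported:
  span EF: point load 36 at a = 4.62: Pab(L + b)/(6LEI) = 192.6/EI
  relative rotation θ_0 = (0 + 192.6)/EI = 192.6/EI
A unit hogging moment at E produces rotation L₁/(3EI) + L₂/(3EI) = 4.417/EI.
Slope continuity at E: θ_0 = M_E·4.417/EI, so M_E = 192.6/4.417 = 43.6 kN·m (hogging).
Span DE, ΣM about D with M_E applied at E: R_E^{DE}·4 = 0 + 43.6, so R_E^{DE} = 10.9 kN and R_D = 0 − 10.9 = -10.9 kN.

R_D = -10.9 kN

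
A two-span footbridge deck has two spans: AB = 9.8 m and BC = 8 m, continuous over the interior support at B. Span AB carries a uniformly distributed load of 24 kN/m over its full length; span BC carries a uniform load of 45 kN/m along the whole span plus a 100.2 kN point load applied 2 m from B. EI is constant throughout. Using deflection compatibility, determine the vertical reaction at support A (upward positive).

R_A = 78.87 kN

Insert a hinge at B; M_B is the redundant, and each span becomes simply supported.
Rotations at B on the released spans (each span's end-slope, ×1/EI):
  span AB: UDL 24: wL³/(24EI) = 941.2/EI
  span BC: UDL 45: wL³/(24EI) = 960/EI
  span BC: point load 100.2 at a = 2: Pab(L + b)/(6LEI) = 350.7/EI
  relative rotation θ_0 = (941.2 + 1311)/EI = 2252/EI
A unit hogging moment at B produces rotation L₁/(3EI) + L₂/(3EI) = 5.933/EI.
Slope continuity at B: θ_0 = M_B·5.933/EI, so M_B = 2252/5.933 = 379.5 kN·m (hogging).
Span AB, ΣM about A with M_B applied at B: R_B^{AB}·9.8 = 1152 + 379.5, so R_B^{AB} = 156.3 kN and R_A = 235.2 − 156.3 = 78.87 kN.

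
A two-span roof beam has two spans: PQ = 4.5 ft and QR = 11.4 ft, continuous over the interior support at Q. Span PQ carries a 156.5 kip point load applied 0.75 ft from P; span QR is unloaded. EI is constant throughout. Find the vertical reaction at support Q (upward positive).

Take M_Q as the redundant. Released structure: two simple spans PQ and QR with a hinge at Q.
End slopes at the hinge Q, treating each span as simply supported:
  span PQ: point load 156.5 at a = 0.75: Pab(L + a)/(6LEI) = 85.59/EI
  relative rotation θ_0 = (85.59 + 0)/EI = 85.59/EI
A unit hogging moment at Q produces rotation L₁/(3EI) + L₂/(3EI) = 5.3/EI.
Slope continuity at Q: θ_0 = M_Q·5.3/EI, so M_Q = 85.59/5.3 = 16.15 kip·ft (hogging).
Span PQ, ΣM about P with M_Q applied at Q: R_Q^{PQ}·4.5 = 117.4 + 16.15, so R_Q^{PQ} = 29.67 kip and R_P = 156.5 − 29.67 = 126.8 kip.
Span QR, ΣM about R: R_Q^{QR}·11.4 = 0 + 16.15, so R_Q^{QR} = 1.417 kip and R_R = 0 − 1.417 = -1.417 kip.
R_Q = 29.67 + 1.417 = 31.09 kip.

R_Q = 31.09 kip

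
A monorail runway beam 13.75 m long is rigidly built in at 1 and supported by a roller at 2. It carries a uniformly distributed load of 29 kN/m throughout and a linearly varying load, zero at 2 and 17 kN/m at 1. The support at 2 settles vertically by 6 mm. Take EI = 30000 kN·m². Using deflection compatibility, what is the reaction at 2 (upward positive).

Take the reaction at 2 as the redundant and release it; the primary structure is a cantilever fixed at 1.
Deflection at 2 on the released cantilever, summing each load's contribution:
  UDL 29: wL⁴/(8EI) = 129574/EI
  triangular load, peak 17 at the fixed end: w₀L⁴/(30EI) = 20255/EI
  δ_0 = 149830/EI
Tip deflection under a unit load at 2: L³/(3EI) = 866.5/EI.
With EI = 30000 kN·m²: δ_0 = 4.9943 m and δ_{22} = 0.028885 m/kN.
Compatibility — the beam at 2 must follow the support down by 0.006 m: δ_0 − R_2·δ_{22} = 0.006, so R_2 = (4.9943 − 0.006)/0.028885 = 172.7 kN.

R_2 = 172.7 kN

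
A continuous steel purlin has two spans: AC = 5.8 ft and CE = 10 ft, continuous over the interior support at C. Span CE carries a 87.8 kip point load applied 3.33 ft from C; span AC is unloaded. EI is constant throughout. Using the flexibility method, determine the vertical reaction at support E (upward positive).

R_E = 18.95 kip

Take M_C as the redundant. Released structure: two simple spans AC and CE with a hinge at C.
Rotations at C on the released spans (each span's end-slope, ×1/EI):
  span CE: point load 87.8 at a = 3.33: Pab(L + b)/(6LEI) = 541.8/EI
  relative rotation θ_0 = (0 + 541.8)/EI = 541.8/EI
A unit hogging moment at C produces rotation L₁/(3EI) + L₂/(3EI) = 5.267/EI.
Slope continuity at C: θ_0 = M_C·5.267/EI, so M_C = 541.8/5.267 = 102.9 kip·ft (hogging).
Span CE, ΣM about E: R_C^{CE}·10 = 585.6 + 102.9, so R_C^{CE} = 68.85 kip and R_E = 87.8 − 68.85 = 18.95 kip.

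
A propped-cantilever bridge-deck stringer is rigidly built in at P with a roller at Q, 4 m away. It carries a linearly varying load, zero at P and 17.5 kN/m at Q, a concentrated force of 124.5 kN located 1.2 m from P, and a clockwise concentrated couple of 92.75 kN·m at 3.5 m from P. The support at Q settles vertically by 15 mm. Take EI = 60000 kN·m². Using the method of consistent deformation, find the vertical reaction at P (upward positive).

Take the reaction at Q as the redundant and release it; the primary structure is a cantilever fixed at P.
Primary-structure tip deflection at Q by superposition:
  triangular load, peak 17.5 at the free end: 11w₀L⁴/(120EI) = 410.7/EI
  point load 124.5 at a = 1.2: Pa²(3L − a)/(6EI) = 322.7/EI
  clockwise couple 92.75 at a = 3.5: M₀a(2L − a)/(2EI) = 730.4/EI
  δ_0 = 1464/EI
Tip deflection under a unit load at Q: L³/(3EI) = 21.33/EI.
With EI = 60000 kN·m²: δ_0 = 0.024396 m and δ_{QQ} = 0.000356 m/kN.
Compatibility — the beam at Q must follow the support down by 0.015 m: δ_0 − R_Q·δ_{QQ} = 0.015, so R_Q = (0.024396 − 0.015)/0.000356 = 26.43 kN.
Vertical equilibrium: R_P = ΣP − R_Q = 159.5 − 26.43 = 133.1 kN.

R_P = 133.1 kN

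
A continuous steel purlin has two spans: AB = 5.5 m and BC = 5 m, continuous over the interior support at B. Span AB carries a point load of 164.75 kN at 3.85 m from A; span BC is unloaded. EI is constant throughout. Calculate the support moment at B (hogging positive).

Release continuity at B by inserting a hinge; the redundant is the internal moment M_B. The primary structure is two simply-supported spans AB and BC.
Rotations at B on the released spans (each span's end-slope, ×1/EI):
  span AB: point load 164.75 at a = 3.85: Pab(L + a)/(6LEI) = 296.5/EI
  relative rotation θ_0 = (296.5 + 0)/EI = 296.5/EI
A unit hogging moment at B produces rotation L₁/(3EI) + L₂/(3EI) = 3.5/EI.
Compatibility: M_B·(L₁+L₂)/(3EI) = θ_0, giving M_B = 84.72 kN·m (hogging).

M_B = 84.72 kN·m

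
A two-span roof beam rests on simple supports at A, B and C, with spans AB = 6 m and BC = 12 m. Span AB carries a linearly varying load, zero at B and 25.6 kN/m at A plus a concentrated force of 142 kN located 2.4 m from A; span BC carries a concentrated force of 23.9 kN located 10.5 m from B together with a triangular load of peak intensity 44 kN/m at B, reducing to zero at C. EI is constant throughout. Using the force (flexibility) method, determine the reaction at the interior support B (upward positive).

R_B = 351.1 kN

Take M_B as the redundant. Released structure: two simple spans AB and BC with a hinge at B.
End slopes at the hinge B, treating each span as simply supported:
  span AB: triangular load, peak 25.6: 7w₀L³/(360EI) = 107.5/EI
  span AB: point load 142 at a = 2.4: Pab(L + a)/(6LEI) = 286.3/EI
  span BC: point load 23.9 at a = 10.5: Pab(L + b)/(6LEI) = 70.58/EI
  span BC: triangular load, peak 44: w₀L³/(45EI) = 1690/EI
  relative rotation θ_0 = (393.8 + 1760)/EI = 2154/EI
A unit hogging moment at B produces rotation L₁/(3EI) + L₂/(3EI) = 6/EI.
Slope continuity at B: θ_0 = M_B·6/EI, so M_B = 2154/6 = 359 kN·m (hogging).
Span AB, ΣM about A with M_B applied at B: R_B^{AB}·6 = 494.4 + 359, so R_B^{AB} = 142.2 kN and R_A = 218.8 − 142.2 = 76.57 kN.
Span BC, ΣM about C: R_B^{BC}·12 = 2148 + 359, so R_B^{BC} = 208.9 kN and R_C = 287.9 − 208.9 = 79 kN.
R_B = 142.2 + 208.9 = 351.1 kN.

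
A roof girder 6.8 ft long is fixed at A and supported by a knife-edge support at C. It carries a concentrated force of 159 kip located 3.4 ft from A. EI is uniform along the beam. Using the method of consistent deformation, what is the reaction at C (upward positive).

Remove the prop at C; the released (primary) structure is a cantilever built in at A.
Free-end deflection of the primary structure under the applied loading (downward +):
  point load 159 at a = 3.4: Pa²(3L − a)/(6EI) = 5208/EI
Tip deflection under a unit load at C: L³/(3EI) = 104.8/EI.
Compatibility at C: δ_0 − R_C·δ_{CC} = 0, so R_C = 5208/104.8 = 49.69 kip.

R_C = 49.69 kip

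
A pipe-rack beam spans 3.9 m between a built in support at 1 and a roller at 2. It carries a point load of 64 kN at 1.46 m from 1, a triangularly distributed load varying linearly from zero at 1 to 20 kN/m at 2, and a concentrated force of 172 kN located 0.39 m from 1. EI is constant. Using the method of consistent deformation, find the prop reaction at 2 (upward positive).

R_2 = 35.72 kN

Choose R_2 as the redundant. The primary structure is the cantilever fixed at 1.
Free-end deflection of the primary structure under the applied loading (downward +):
  point load 64 at a = 1.46: Pa²(3L − a)/(6EI) = 232.8/EI
  triangular load, peak 20 at the free end: 11w₀L⁴/(120EI) = 424.1/EI
  point load 172 at a = 0.39: Pa²(3L − a)/(6EI) = 49.31/EI
  δ_0 = 706.3/EI
Tip deflection under a unit load at 2: L³/(3EI) = 19.77/EI.
Compatibility at 2: δ_0 − R_2·δ_{22} = 0, so R_2 = 706.3/19.77 = 35.72 kN.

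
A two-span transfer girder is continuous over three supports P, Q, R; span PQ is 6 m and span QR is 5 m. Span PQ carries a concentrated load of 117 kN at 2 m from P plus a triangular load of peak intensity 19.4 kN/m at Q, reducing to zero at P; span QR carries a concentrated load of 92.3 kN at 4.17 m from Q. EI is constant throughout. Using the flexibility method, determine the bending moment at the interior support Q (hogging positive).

Release continuity at Q by inserting a hinge; the redundant is the internal moment M_Q. The primary structure is two simply-supported spans PQ and QR.
Rotations at Q on the released spans (each span's end-slope, ×1/EI):
  span PQ: point load 117 at a = 2: Pab(L + a)/(6LEI) = 208/EI
  span PQ: triangular load, peak 19.4: w₀L³/(45EI) = 93.12/EI
  span QR: point load 92.3 at a = 4.17: Pab(L + b)/(6LEI) = 62.08/EI
  relative rotation θ_0 = (301.1 + 62.08)/EI = 363.2/EI
A unit hogging moment at Q produces rotation L₁/(3EI) + L₂/(3EI) = 3.667/EI.
Slope continuity at Q: θ_0 = M_Q·3.667/EI, so M_Q = 363.2/3.667 = 99.05 kN·m (hogging).

M_Q = 99.05 kN·m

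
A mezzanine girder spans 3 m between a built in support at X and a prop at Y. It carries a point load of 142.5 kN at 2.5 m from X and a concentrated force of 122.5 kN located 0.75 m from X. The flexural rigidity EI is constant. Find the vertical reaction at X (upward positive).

R_X = 147.3 kN

Choose R_Y as the redundant. The primary structure is the cantilever fixed at X.
Free-end deflection of the primary structure under the applied loading (downward +):
  point load 142.5 at a = 2.5: Pa²(3L − a)/(6EI) = 964.8/EI
  point load 122.5 at a = 0.75: Pa²(3L − a)/(6EI) = 94.75/EI
  δ_0 = 1060/EI
Flexibility coefficient — unit upward force at Y: δ_{YY} = L³/(3EI) = 9/EI.
Compatibility at Y: δ_0 − R_Y·δ_{YY} = 0, so R_Y = 1060/9 = 117.7 kN.
Vertical equilibrium: R_X = ΣP − R_Y = 265 − 117.7 = 147.3 kN.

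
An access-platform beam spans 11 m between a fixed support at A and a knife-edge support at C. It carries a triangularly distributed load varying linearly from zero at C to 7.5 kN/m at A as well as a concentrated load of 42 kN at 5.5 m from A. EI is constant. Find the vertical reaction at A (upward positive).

Remove the prop at C; the released (primary) structure is a cantilever built in at A.
Downward deflection at the released point C due to the loads:
  triangular load, peak 7.5 at the fixed end: w₀L⁴/(30EI) = 3660/EI
  point load 42 at a = 5.5: Pa²(3L − a)/(6EI) = 5823/EI
  δ_0 = 9483/EI
Tip deflection under a unit load at C: L³/(3EI) = 443.7/EI.
The prop prevents deflection at C: R_C = δ_0/δ_{CC} = 9483/443.7 = 21.38 kN.
Vertical equilibrium: R_A = ΣP − R_C = 83.25 − 21.38 = 61.88 kN.

R_A = 61.88 kN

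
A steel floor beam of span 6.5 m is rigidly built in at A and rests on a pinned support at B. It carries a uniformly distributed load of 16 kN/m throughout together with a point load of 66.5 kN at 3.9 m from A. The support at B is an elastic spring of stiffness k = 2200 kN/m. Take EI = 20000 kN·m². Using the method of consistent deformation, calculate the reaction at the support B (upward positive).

Take the reaction at B as the redundant and release it; the primary structure is a cantilever fixed at A.
Downward deflection at the released point B due to the loads:
  UDL 16: wL⁴/(8EI) = 3570/EI
  point load 66.5 at a = 3.9: Pa²(3L − a)/(6EI) = 2630/EI
  δ_0 = 6200/EI
Tip deflection under a unit load at B: L³/(3EI) = 91.54/EI.
With EI = 20000 kN·m²: δ_0 = 0.31 m and δ_{BB} = 0.004577 m/kN.
Compatibility — the spring shortens by R_B/k under the reaction it provides: δ_0 − R_B·δ_{BB} = R_B/k. With 1/k = 0.000455 m/kN, R_B = δ_0 / (δ_{BB} + 1/k) = 0.31 / (0.004577 + 0.000455) = 61.61 kN.

R_B = 61.61 kN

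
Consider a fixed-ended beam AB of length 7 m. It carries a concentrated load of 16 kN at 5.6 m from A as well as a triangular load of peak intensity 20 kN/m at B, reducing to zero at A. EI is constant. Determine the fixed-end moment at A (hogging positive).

M_A = 36.25 kN·m

Release both end moments; the primary structure is a simply-supported span AB with redundants M_A and M_B.
Simple-span end rotations at A and B under the given loads:
  at A: point load 16 at a = 5.6: Pab(L + b)/(6LEI) = 25.09/EI
  at B: point load 16 at a = 5.6: Pab(L + a)/(6LEI) = 37.63/EI
  at A: triangular load, peak 20: 7w₀L³/(360EI) = 133.4/EI
  at B: triangular load, peak 20: w₀L³/(45EI) = 152.4/EI
  θ_A0 = 158.5/EI,  θ_B0 = 190.1/EI
Flexibility coefficients: a unit moment at one end gives L/(3EI) there and L/(6EI) at the far end, so f₁₁ = f₂₂ = 2.333/EI and f₁₂ = f₂₁ = 1.167/EI.
Compatibility — zero rotation at each built-in end:
  2.333 M_A + 1.167 M_B = 158.5
  1.167 M_A + 2.333 M_B = 190.1
Solving the pair gives M_A = 36.25 kN·m and M_B = 63.34 kN·m (hogging).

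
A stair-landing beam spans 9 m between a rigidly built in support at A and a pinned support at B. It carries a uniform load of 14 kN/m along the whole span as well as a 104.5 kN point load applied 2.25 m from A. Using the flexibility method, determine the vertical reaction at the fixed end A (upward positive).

R_A = 174.3 kN

Choose R_B as the redundant. The primary structure is the cantilever fixed at A.
Primary-structure tip deflection at B by superposition:
  UDL 14: wL⁴/(8EI) = 11482/EI
  point load 104.5 at a = 2.25: Pa²(3L − a)/(6EI) = 2182/EI
  δ_0 = 13664/EI
Tip deflection under a unit load at B: L³/(3EI) = 243/EI.
The prop prevents deflection at B: R_B = δ_0/δ_{BB} = 13664/243 = 56.23 kN.
Vertical equilibrium: R_A = ΣP − R_B = 230.5 − 56.23 = 174.3 kN.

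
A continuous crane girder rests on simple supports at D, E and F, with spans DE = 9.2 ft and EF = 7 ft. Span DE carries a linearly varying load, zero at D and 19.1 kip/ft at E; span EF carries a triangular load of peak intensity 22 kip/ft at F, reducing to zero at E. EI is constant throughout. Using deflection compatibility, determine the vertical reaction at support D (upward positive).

R_D = 19.68 kip

Release continuity at E by inserting a hinge; the redundant is the internal moment M_E. The primary structure is two simply-supported spans DE and EF.
End slopes at the hinge E, treating each span as simply supported:
  span DE: triangular load, peak 19.1: w₀L³/(45EI) = 330.5/EI
  span EF: triangular load, peak 22: 7w₀L³/(360EI) = 146.7/EI
  relative rotation θ_0 = (330.5 + 146.7)/EI = 477.2/EI
A unit hogging moment at E produces rotation L₁/(3EI) + L₂/(3EI) = 5.4/EI.
Compatibility: M_E·(L₁+L₂)/(3EI) = θ_0, giving M_E = 88.38 kip·ft (hogging).
Span DE, ΣM about D with M_E applied at E: R_E^{DE}·9.2 = 538.9 + 88.38, so R_E^{DE} = 68.18 kip and R_D = 87.86 − 68.18 = 19.68 kip.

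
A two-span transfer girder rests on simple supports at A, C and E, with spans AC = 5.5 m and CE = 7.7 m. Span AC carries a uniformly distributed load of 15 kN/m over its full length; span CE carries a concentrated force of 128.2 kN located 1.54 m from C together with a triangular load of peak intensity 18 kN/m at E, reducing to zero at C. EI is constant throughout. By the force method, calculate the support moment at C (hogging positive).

Take M_C as the redundant. Released structure: two simple spans AC and CE with a hinge at C.
Rotations at C on the released spans (each span's end-slope, ×1/EI):
  span AC: UDL 15: wL³/(24EI) = 104/EI
  span CE: point load 128.2 at a = 1.54: Pab(L + b)/(6LEI) = 364.8/EI
  span CE: triangular load, peak 18: 7w₀L³/(360EI) = 159.8/EI
  relative rotation θ_0 = (104 + 524.6)/EI = 628.6/EI
A unit hogging moment at C produces rotation L₁/(3EI) + L₂/(3EI) = 4.4/EI.
Compatibility: M_C·(L₁+L₂)/(3EI) = θ_0, giving M_C = 142.9 kN·m (hogging).

M_C = 142.9 kN·m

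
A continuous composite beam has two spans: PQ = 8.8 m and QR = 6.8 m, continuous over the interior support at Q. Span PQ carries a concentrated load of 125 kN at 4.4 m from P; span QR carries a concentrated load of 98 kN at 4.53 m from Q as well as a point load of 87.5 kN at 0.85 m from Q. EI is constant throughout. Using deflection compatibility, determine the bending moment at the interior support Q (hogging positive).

M_Q = 186 kN·m

Take M_Q as the redundant. Released structure: two simple spans PQ and QR with a hinge at Q.
End slopes at the hinge Q, treating each span as simply supported:
  span PQ: point load 125 at a = 4.4: Pab(L + a)/(6LEI) = 605/EI
  span QR: point load 98 at a = 4.53: Pab(L + b)/(6LEI) = 224/EI
  span QR: point load 87.5 at a = 0.85: Pab(L + b)/(6LEI) = 138.3/EI
  relative rotation θ_0 = (605 + 362.3)/EI = 967.3/EI
A unit hogging moment at Q produces rotation L₁/(3EI) + L₂/(3EI) = 5.2/EI.
Compatibility: M_Q·(L₁+L₂)/(3EI) = θ_0, giving M_Q = 186 kN·m (hogging).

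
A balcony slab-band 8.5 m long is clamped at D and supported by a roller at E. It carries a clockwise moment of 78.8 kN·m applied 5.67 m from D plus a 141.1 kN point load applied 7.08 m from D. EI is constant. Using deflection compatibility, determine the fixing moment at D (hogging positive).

Choose R_E as the redundant. The primary structure is the cantilever fixed at D.
Free-end deflection of the primary structure under the applied loading (downward +):
  clockwise couple 78.8 at a = 5.67: M₀a(2L − a)/(2EI) = 2531/EI
  point load 141.1 at a = 7.08: Pa²(3L − a)/(6EI) = 21714/EI
  δ_0 = 24245/EI
Flexibility coefficient — unit upward force at E: δ_{EE} = L³/(3EI) = 204.7/EI.
The prop prevents deflection at E: R_E = δ_0/δ_{EE} = 24245/204.7 = 118.4 kN.
Moment equilibrium about D: M_D = Σ(load moments about D) − R_E·L = 1078 − 118.4×8.5 = 71.09 kN·m.

M_D = 71.09 kN·m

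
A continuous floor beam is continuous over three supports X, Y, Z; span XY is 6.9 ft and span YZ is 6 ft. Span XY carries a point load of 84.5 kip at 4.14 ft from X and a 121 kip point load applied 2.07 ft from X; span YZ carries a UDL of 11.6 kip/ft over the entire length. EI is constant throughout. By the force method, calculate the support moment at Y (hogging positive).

Release continuity at Y by inserting a hinge; the redundant is the internal moment M_Y. The primary structure is two simply-supported spans XY and YZ.
Rotations at Y on the released spans (each span's end-slope, ×1/EI):
  span XY: point load 84.5 at a = 4.14: Pab(L + a)/(6LEI) = 257.5/EI
  span XY: point load 121 at a = 2.07: Pab(L + a)/(6LEI) = 262.1/EI
  span YZ: UDL 11.6: wL³/(24EI) = 104.4/EI
  relative rotation θ_0 = (519.6 + 104.4)/EI = 624/EI
A unit hogging moment at Y produces rotation L₁/(3EI) + L₂/(3EI) = 4.3/EI.
Slope continuity at Y: θ_0 = M_Y·4.3/EI, so M_Y = 624/4.3 = 145.1 kip·ft (hogging).

M_Y = 145.1 kip·ft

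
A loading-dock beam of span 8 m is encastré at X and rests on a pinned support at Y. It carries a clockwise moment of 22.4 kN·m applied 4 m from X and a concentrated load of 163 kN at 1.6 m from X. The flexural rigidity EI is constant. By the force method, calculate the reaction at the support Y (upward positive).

R_Y = 12.28 kN

Choose R_Y as the redundant. The primary structure is the cantilever fixed at X.
Downward deflection at the released point Y due to the loads:
  clockwise couple 22.4 at a = 4: M₀a(2L − a)/(2EI) = 537.6/EI
  point load 163 at a = 1.6: Pa²(3L − a)/(6EI) = 1558/EI
  δ_0 = 2095/EI
Tip deflection under a unit load at Y: L³/(3EI) = 170.7/EI.
The prop prevents deflection at Y: R_Y = δ_0/δ_{YY} = 2095/170.7 = 12.28 kN.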